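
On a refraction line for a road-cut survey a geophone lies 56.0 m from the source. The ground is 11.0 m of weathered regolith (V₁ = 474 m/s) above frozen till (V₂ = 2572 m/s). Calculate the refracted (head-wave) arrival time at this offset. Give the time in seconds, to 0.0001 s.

t = x/V₂ + 2h·√(V₂²−V₁²)/(V₁V₂).
√(V₂²−V₁²) = √(2572²−474²) = 2527.9 m/s; delay term = 2·11.0·2527.9/(474·2572) = 0.04562 s.
t = 56.0/2572 + 0.04562 = 0.06739 s.

0.0674 s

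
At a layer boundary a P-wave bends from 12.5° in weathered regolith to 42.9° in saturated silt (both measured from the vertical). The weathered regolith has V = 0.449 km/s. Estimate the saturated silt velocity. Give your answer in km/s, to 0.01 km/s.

sin 12.5° = 0.2164; sin 42.9° = 0.6807.
V₂ = V₁·(sin θ₂/sin θ₁) = 0.449·(0.6807/0.2164) = 1.41 km/s.

1.41 km/s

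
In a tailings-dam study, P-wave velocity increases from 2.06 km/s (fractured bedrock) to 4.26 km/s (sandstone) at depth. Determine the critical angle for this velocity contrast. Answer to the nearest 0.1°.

Critical incidence: sin θ_c = V₁/V₂ = 2.06/4.26 = 0.4836.
θ_c = arcsin 0.4836 = 28.92°.

28.9°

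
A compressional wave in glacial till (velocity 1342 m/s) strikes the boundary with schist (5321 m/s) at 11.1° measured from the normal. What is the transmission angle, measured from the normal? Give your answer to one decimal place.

49.8°

Snell's law: sin θ₂ = (V₂/V₁)·sin θ₁ = (5321/1342)·sin 11.1° = 0.7633.
θ₂ = arcsin 0.7633 = 49.76° from the normal.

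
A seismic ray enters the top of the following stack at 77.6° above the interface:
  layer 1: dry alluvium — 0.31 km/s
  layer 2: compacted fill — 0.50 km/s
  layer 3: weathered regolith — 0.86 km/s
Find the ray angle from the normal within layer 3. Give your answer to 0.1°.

From the normal: θ₁ = 90° − 77.6° = 12.4°.
Ray parameter p = sin 12.4° / 0.31 = 6.9269e-01 s/km.
sin θ_3 = p·V_3 = 6.9269e-01 × 0.86 = 0.5957.
θ_3 = 36.56° from the vertical.

36.6°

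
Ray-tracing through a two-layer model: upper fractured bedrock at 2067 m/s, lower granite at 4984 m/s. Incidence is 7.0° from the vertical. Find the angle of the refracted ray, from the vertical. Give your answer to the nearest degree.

Snell's law: sin θ₂ = (V₂/V₁)·sin θ₁ = (4984/2067)·sin 7.0° = 0.2939.
θ₂ = arcsin 0.2939 = 17.09° from the normal.

17°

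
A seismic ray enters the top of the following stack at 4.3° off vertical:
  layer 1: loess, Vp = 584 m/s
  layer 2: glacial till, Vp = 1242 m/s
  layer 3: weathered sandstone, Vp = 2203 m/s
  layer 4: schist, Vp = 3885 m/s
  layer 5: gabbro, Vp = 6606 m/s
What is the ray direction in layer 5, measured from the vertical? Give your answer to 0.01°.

Snell's law across each interface conserves sin θ / V, so sin θ_5 = V_5·sin θ₁/V₁.
sin θ_5 = 6606 × sin 4.3° / 584 = 0.8481.
θ_5 = arcsin 0.8481 = 58.01°.

58.01°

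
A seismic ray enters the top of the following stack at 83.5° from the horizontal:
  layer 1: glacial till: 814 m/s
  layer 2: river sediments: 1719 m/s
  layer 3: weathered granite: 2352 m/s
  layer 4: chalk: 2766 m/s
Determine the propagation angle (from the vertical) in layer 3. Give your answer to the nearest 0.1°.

From the normal: θ₁ = 90° − 83.5° = 6.5°.
Snell's law across each interface conserves sin θ / V, so sin θ_3 = V_3·sin θ₁/V₁.
sin θ_3 = 2352 × sin 6.5° / 814 = 0.3271.
θ_3 = arcsin 0.3271 = 19.09°.

19.1°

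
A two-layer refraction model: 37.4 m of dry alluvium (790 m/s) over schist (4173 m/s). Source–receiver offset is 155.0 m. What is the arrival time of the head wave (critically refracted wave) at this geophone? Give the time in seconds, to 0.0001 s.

θ_c = arcsin(V₁/V₂) = arcsin(790/4173) = 10.91°, cos θ_c = 0.9819.
Intercept time tᵢ = 2h cos θ_c / V₁ = 2·37.4·0.9819/790 = 0.09297 s.
t = x/V₂ + tᵢ = 155.0/4173 + 0.09297 = 0.13011 s.

0.1301 s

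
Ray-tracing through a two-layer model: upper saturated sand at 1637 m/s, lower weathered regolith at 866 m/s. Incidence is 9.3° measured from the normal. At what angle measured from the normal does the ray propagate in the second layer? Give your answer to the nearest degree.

5°

Snell's law: sin θ₂ = (V₂/V₁)·sin θ₁ = (866/1637)·sin 9.3° = 0.0855.
θ₂ = arcsin 0.0855 = 4.90° from the normal.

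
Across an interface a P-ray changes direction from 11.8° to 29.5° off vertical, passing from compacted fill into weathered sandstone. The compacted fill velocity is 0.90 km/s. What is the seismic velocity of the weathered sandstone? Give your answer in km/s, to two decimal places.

sin 11.8° = 0.2045; sin 29.5° = 0.4924.
V₂ = V₁·(sin θ₂/sin θ₁) = 0.90·(0.4924/0.2045) = 2.17 km/s.

2.17 km/s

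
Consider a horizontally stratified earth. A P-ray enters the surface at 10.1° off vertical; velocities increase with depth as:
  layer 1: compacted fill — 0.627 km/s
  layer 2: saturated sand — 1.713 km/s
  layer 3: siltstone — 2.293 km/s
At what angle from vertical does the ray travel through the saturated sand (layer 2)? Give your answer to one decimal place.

Ray parameter p = sin 10.1° / 0.627 = 2.7969e-01 s/km.
sin θ_2 = p·V_2 = 2.7969e-01 × 1.713 = 0.4791.
θ_2 = 28.63° from the vertical.

28.6°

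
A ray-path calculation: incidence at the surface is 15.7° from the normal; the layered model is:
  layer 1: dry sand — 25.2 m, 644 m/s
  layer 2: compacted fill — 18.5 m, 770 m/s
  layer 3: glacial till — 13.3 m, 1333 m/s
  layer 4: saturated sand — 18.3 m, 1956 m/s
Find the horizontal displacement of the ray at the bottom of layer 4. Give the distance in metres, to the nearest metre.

p = sin θ₁/V₁ = sin 15.7°/644 = 4.2019e-04 s/m is conserved through the stack.
Layer 1: θ = 15.70°; offset = 25.2·tan 15.70° = 7.083 m.
Layer 2: sin θ = p·770 = 0.3235 → θ = 18.88°; offset = 18.5·tan 18.88° = 6.326 m.
Layer 3: sin θ = p·1333 = 0.5601 → θ = 34.06°; offset = 13.3·tan 34.06° = 8.992 m.
Layer 4: sin θ = p·1956 = 0.8219 → θ = 55.27°; offset = 18.3·tan 55.27° = 26.403 m.
Summing the layer offsets gives 48.805 m.

49 m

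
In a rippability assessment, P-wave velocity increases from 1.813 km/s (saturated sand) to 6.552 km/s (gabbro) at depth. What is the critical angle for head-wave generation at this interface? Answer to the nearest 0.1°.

At critical incidence the refracted ray runs along the interface (θ₂ = 90°), so sin θ_c = V₁/V₂.
θ_c = arcsin(1.813/6.552) = arcsin 0.2767 = 16.06°.

16.1°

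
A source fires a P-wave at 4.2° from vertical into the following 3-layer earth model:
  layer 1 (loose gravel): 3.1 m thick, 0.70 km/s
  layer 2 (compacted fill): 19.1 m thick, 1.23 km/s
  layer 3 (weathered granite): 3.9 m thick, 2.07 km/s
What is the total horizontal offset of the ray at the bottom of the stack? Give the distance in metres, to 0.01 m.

3.57 m

p = sin θ₁/V₁ = sin 4.2°/0.70 = 1.0463e-01 s/km is conserved through the stack.
Layer 1: θ = 4.20°; offset = 3.1·tan 4.20° = 0.2276 m.
Layer 2: sin θ = p·1.23 = 0.1287 → θ = 7.39°; offset = 19.1·tan 7.39° = 2.4786 m.
Layer 3: sin θ = p·2.07 = 0.2166 → θ = 12.51°; offset = 3.9·tan 12.51° = 0.8652 m.
Σ offsets = 3.5714 m.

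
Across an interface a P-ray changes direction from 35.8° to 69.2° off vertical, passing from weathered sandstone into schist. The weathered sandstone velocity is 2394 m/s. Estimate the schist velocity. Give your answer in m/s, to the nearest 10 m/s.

sin 35.8° = 0.5850; sin 69.2° = 0.9348.
V₂ = V₁·(sin θ₂/sin θ₁) = 2394·(0.9348/0.5850) = 3825.87 m/s.

3830 m/s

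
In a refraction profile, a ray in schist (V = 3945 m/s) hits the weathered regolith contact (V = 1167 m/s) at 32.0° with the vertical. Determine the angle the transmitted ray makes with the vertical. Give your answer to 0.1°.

9.0°

sin θ₁/V₁ = sin θ₂/V₂ ⇒ sin θ₂ = 1167·sin 32.0°/3945 = 1167·0.5299/3945 = 0.1568.
θ₂ = sin⁻¹(0.1568) = 9.02° (from vertical).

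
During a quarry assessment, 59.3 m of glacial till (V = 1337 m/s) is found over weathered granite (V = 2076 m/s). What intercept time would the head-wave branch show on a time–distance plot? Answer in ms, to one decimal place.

θ_c = arcsin(V₁/V₂) = arcsin(1337/2076) = 40.09°; cos θ_c = 0.7650.
tᵢ = 2h·cos θ_c / V₁ = 2·59.3·0.7650 / 1337 = 0.06786 s.

67.9 ms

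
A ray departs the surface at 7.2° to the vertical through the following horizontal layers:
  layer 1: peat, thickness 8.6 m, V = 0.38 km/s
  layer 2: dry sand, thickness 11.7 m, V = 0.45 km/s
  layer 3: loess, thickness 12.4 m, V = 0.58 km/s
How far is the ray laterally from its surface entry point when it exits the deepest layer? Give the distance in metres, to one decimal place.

5.3 m

Ray parameter p = sin 7.2° / 0.38 km/s = 3.2982e-01 s/km.
Layer 1: θ = 7.20°; offset = 8.6·tan 7.20° = 1.086 m.
Layer 2: sin θ = p·0.45 = 0.1484 → θ = 8.54°; offset = 11.7·tan 8.54° = 1.756 m.
Layer 3: sin θ = p·0.58 = 0.1913 → θ = 11.03°; offset = 12.4·tan 11.03° = 2.417 m.
Summing the layer offsets gives 5.259 m.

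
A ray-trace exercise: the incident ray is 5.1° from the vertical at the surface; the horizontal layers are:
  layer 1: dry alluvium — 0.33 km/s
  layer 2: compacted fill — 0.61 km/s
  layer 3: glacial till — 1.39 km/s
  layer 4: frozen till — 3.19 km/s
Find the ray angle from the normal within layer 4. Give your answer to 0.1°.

Ray parameter p = sin 5.1° / 0.33 = 2.6938e-01 s/km.
sin θ_4 = p·V_4 = 2.6938e-01 × 3.19 = 0.8593.
θ_4 = arcsin 0.8593 = 59.24°.

59.2°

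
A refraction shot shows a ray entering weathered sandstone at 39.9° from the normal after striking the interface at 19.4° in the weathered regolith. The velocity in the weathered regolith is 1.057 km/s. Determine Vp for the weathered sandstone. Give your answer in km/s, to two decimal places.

sin 19.4° = 0.3322; sin 39.9° = 0.6414.
V₂ = V₁·(sin θ₂/sin θ₁) = 1.057·(0.6414/0.3322) = 2.04 km/s.

2.04 km/s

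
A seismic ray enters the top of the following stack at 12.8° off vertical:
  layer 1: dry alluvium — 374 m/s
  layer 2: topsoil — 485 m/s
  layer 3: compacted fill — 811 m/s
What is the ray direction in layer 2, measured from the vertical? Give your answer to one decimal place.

16.7°

Snell's law across each interface conserves sin θ / V, so sin θ_2 = V_2·sin θ₁/V₁.
sin θ_2 = 485 × sin 12.8° / 374 = 0.2873.
θ_2 = arcsin 0.2873 = 16.70°.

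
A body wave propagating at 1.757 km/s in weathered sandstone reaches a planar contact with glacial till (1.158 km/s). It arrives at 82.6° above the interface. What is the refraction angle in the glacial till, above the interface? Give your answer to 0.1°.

Convert to the normal: θ₁ = 90° − 82.6° = 7.4°.
Snell's law: sin θ₂ = (V₂/V₁)·sin θ₁ = (1.158/1.757)·sin 7.4° = 0.0849.
θ₂ = sin⁻¹(0.0849) = 4.87° (from vertical).
From the interface: 90° − 4.87° = 85.13°.

85.1°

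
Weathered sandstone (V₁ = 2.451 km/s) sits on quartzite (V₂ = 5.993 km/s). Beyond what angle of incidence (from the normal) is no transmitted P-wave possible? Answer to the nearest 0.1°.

24.1°

At critical incidence the refracted ray runs along the interface (θ₂ = 90°), so sin θ_c = V₁/V₂.
θ_c = arcsin(2.451/5.993) = arcsin 0.4090 = 24.14°.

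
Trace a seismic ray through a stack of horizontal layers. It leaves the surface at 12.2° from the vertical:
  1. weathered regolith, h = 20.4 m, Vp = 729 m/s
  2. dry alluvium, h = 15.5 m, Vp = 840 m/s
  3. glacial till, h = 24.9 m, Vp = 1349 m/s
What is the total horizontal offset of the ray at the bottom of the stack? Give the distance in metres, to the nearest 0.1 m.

18.9 m

p = sin θ₁/V₁ = sin 12.2°/729 = 2.8988e-04 s/m is conserved through the stack.
Layer 1: θ = 12.20°; offset = 20.4·tan 12.20° = 4.411 m.
Layer 2: sin θ = p·840 = 0.2435 → θ = 14.09°; offset = 15.5·tan 14.09° = 3.891 m.
Layer 3: sin θ = p·1349 = 0.3911 → θ = 23.02°; offset = 24.9·tan 23.02° = 10.580 m.
Total horizontal offset = 18.882 m.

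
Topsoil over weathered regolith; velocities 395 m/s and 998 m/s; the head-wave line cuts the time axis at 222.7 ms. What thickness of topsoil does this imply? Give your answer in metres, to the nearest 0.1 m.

47.9 m

h = tᵢ·V₁·V₂ / (2·√(V₂²−V₁²)).
√(V₂²−V₁²) = √(998² − 395²) = 916.5 m/s.
h = 0.2227 s × 395 × 998 / (2 × 916.5) = 47.89 m.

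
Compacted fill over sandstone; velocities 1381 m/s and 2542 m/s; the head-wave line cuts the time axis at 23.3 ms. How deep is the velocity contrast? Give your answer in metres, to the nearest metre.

19 m

θ_c = arcsin(1381/2542) = 32.91°; cos θ_c = 0.8396.
tᵢ = 2h cos θ_c/V₁ ⇒ h = tᵢ·V₁/(2 cos θ_c) = 0.0233·1381/(2·0.8396) = 19.16 m.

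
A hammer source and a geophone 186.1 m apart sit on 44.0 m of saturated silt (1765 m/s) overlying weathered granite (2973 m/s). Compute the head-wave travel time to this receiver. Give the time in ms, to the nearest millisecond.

t = x/V₂ + 2h·√(V₂²−V₁²)/(V₁V₂).
√(V₂²−V₁²) = √(2973²−1765²) = 2392.4 m/s; delay term = 2·44.0·2392.4/(1765·2973) = 0.04012 s.
t = 186.1/2973 + 0.04012 = 0.10272 s.

103 ms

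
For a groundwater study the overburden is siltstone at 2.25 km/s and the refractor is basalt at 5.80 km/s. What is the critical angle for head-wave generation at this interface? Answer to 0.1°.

22.8°

Critical incidence: sin θ_c = V₁/V₂ = 2.25/5.80 = 0.3879.
θ_c = arcsin 0.3879 = 22.83°.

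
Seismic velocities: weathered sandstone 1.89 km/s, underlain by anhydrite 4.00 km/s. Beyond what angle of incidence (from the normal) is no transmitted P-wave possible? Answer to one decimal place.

28.2°

At critical incidence the refracted ray runs along the interface (θ₂ = 90°), so sin θ_c = V₁/V₂.
θ_c = arcsin(1.89/4.00) = arcsin 0.4725 = 28.20°.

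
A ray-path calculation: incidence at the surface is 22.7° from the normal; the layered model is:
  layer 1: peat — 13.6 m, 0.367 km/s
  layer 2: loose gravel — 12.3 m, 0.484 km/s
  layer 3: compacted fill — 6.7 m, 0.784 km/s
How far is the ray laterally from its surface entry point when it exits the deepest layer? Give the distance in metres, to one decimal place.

Apply Snell's law at each interface; in layer i the horizontal offset is hᵢ·tan θᵢ.
Layer 1: θ = 22.70°; offset = 13.6·tan 22.70° = 5.689 m.
Layer 2: sin θ = 0.484·sin 22.7°/0.367 = 0.5089, θ = 30.59°; offset = 12.3·tan 30.59° = 7.272 m.
Layer 3: sin θ = 0.784·sin 22.7°/0.367 = 0.8244, θ = 55.53°; offset = 6.7·tan 55.53° = 9.758 m.
Summing the layer offsets gives 22.719 m.

22.7 m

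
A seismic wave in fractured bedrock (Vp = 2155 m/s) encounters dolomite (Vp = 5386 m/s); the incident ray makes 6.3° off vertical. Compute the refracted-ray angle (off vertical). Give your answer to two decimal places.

sin θ₁/V₁ = sin θ₂/V₂ ⇒ sin θ₂ = 5386·sin 6.3°/2155 = 5386·0.1097/2155 = 0.2743.
θ₂ = sin⁻¹(0.2743) = 15.92° (from vertical).

15.92°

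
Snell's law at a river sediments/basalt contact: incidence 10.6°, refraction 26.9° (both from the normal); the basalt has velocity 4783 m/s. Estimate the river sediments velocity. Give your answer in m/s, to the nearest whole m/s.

1945 m/s

Snell's law: sin 10.6°/V₁ = sin 26.9°/V₂.
V₁ = V₂·sin 10.6°/sin 26.9° = 4783 × 0.4066 = 1944.68 m/s.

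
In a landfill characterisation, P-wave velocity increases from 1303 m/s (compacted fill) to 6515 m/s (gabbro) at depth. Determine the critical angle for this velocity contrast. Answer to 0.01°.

11.54°

At critical incidence the refracted ray runs along the interface (θ₂ = 90°), so sin θ_c = V₁/V₂.
θ_c = arcsin(1303/6515) = arcsin 0.2000 = 11.54°.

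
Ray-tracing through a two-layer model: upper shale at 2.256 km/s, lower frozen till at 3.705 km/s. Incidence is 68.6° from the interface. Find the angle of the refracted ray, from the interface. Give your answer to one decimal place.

Convert to the normal: θ₁ = 90° − 68.6° = 21.4°.
sin θ₁/V₁ = sin θ₂/V₂ ⇒ sin θ₂ = 3.705·sin 21.4°/2.256 = 3.705·0.3649/2.256 = 0.5992.
θ₂ = sin⁻¹(0.5992) = 36.81° (from vertical).
From the interface: 90° − 36.81° = 53.19°.

53.2°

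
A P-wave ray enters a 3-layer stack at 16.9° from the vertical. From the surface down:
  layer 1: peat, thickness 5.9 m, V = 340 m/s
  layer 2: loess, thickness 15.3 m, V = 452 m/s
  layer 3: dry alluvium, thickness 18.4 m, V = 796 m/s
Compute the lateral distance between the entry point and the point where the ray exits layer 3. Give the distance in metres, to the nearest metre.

25 m

Apply Snell's law at each interface; in layer i the horizontal offset is hᵢ·tan θᵢ.
Layer 1: θ = 16.90°; offset = 5.9·tan 16.90° = 1.793 m.
Layer 2: sin θ = 452·sin 16.9°/340 = 0.3865, θ = 22.73°; offset = 15.3·tan 22.73° = 6.411 m.
Layer 3: sin θ = 796·sin 16.9°/340 = 0.6806, θ = 42.89°; offset = 18.4·tan 42.89° = 17.092 m.
Σ offsets = 25.296 m.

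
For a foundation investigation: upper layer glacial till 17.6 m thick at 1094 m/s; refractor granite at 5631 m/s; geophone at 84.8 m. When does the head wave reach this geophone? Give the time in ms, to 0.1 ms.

θ_c = arcsin(V₁/V₂) = arcsin(1094/5631) = 11.20°, cos θ_c = 0.9809.
Intercept time tᵢ = 2h cos θ_c / V₁ = 2·17.6·0.9809/1094 = 0.03156 s.
t = x/V₂ + tᵢ = 84.8/5631 + 0.03156 = 0.04662 s.

46.6 ms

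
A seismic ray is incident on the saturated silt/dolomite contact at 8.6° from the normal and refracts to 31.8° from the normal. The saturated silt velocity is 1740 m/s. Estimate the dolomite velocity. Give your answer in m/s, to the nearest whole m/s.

sin 8.6° = 0.1495; sin 31.8° = 0.5270.
V₂ = V₁·(sin θ₂/sin θ₁) = 1740·(0.5270/0.1495) = 6131.68 m/s.

6132 m/s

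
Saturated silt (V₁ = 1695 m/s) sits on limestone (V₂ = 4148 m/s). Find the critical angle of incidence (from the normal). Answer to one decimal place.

24.1°

Critical incidence: sin θ_c = V₁/V₂ = 1695/4148 = 0.4086.
θ_c = arcsin 0.4086 = 24.12°.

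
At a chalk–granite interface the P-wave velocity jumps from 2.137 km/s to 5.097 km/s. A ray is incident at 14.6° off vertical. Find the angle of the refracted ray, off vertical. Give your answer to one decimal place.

Snell's law: sin θ₂ = (V₂/V₁)·sin θ₁ = (5.097/2.137)·sin 14.6° = 0.6012.
θ₂ = sin⁻¹(0.6012) = 36.96° (from vertical).

37.0°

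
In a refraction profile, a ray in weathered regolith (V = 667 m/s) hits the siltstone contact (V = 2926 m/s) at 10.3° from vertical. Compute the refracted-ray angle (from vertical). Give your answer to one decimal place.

Snell's law: sin θ₂ = (V₂/V₁)·sin θ₁ = (2926/667)·sin 10.3° = 0.7844.
θ₂ = arcsin 0.7844 = 51.66° from the normal.

51.7°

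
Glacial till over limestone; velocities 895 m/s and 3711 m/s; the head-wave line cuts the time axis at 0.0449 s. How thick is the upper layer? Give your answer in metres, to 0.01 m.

20.70 m

h = tᵢ·V₁·V₂ / (2·√(V₂²−V₁²)).
√(V₂²−V₁²) = √(3711² − 895²) = 3601.5 m/s.
h = 0.0449 s × 895 × 3711 / (2 × 3601.5) = 20.70 m.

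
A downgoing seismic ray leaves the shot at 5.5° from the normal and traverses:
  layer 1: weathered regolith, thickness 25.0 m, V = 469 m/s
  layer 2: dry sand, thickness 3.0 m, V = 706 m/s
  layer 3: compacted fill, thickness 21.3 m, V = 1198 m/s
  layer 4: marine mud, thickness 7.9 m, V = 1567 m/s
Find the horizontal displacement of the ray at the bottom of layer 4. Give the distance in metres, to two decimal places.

10.89 m

Apply Snell's law at each interface; in layer i the horizontal offset is hᵢ·tan θᵢ.
Layer 1: θ = 5.50°; offset = 25.0·tan 5.50° = 2.4072 m.
Layer 2: sin θ = 706·sin 5.5°/469 = 0.1443, θ = 8.30°; offset = 3.0·tan 8.30° = 0.4374 m.
Layer 3: sin θ = 1198·sin 5.5°/469 = 0.2448, θ = 14.17°; offset = 21.3·tan 14.17° = 5.3785 m.
Layer 4: sin θ = 1567·sin 5.5°/469 = 0.3202, θ = 18.68°; offset = 7.9·tan 18.68° = 2.6705 m.
Total horizontal offset = 10.8936 m.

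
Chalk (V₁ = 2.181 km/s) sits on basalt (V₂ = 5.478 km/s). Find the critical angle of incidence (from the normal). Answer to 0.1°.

Critical incidence: sin θ_c = V₁/V₂ = 2.181/5.478 = 0.3981.
θ_c = arcsin 0.3981 = 23.46°.

23.5°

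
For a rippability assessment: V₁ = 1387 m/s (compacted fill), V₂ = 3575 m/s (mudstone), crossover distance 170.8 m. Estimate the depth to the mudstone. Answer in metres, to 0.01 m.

x_cross = 2h·√((V₂+V₁)/(V₂−V₁)) → h = x_cross / (2·√((V₂+V₁)/(V₂−V₁))).
√((V₂+V₁)/(V₂−V₁)) = √((3575+1387)/(3575−1387)) = 1.5059.
h = 170.8 / (2·1.5059) = 56.71 m.

56.71 m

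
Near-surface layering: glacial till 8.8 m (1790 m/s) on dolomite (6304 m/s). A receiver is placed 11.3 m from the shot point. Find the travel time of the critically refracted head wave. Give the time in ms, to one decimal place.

θ_c = arcsin(V₁/V₂) = arcsin(1790/6304) = 16.50°, cos θ_c = 0.9588.
Intercept time tᵢ = 2h cos θ_c / V₁ = 2·8.8·0.9588/1790 = 0.00943 s.
t = x/V₂ + tᵢ = 11.3/6304 + 0.00943 = 0.01122 s.

11.2 ms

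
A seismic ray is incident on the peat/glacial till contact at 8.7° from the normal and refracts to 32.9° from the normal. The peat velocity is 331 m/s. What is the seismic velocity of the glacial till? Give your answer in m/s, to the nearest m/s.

Snell's law: sin 8.7°/V₁ = sin 32.9°/V₂.
V₂ = V₁·sin 32.9°/sin 8.7° = 331 × 3.5910 = 1188.61 m/s.

1189 m/s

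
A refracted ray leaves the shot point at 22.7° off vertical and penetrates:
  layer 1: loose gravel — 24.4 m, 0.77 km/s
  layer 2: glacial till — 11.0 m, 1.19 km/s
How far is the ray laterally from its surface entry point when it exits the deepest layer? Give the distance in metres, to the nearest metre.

18 m

p = sin θ₁/V₁ = sin 22.7°/0.77 = 5.0118e-01 s/km is conserved through the stack.
Layer 1: θ = 22.70°; offset = 24.4·tan 22.70° = 10.207 m.
Layer 2: sin θ = p·1.19 = 0.5964 → θ = 36.61°; offset = 11.0·tan 36.61° = 8.173 m.
Summing the layer offsets gives 18.380 m.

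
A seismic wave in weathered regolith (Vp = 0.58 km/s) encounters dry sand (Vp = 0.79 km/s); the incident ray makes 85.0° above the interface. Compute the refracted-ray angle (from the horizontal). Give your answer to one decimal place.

Angle from the normal: 90° − 85.0° = 5.0°.
sin θ₁/V₁ = sin θ₂/V₂ ⇒ sin θ₂ = 0.79·sin 5.0°/0.58 = 0.79·0.0872/0.58 = 0.1187.
θ₂ = sin⁻¹(0.1187) = 6.82° (from vertical).
From the interface: 90° − 6.82° = 83.18°.

83.2°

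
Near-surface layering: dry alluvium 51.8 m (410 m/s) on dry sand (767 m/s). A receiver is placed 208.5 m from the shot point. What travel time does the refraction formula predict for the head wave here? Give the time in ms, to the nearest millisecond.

485 ms

t = x/V₂ + 2h·√(V₂²−V₁²)/(V₁V₂).
√(V₂²−V₁²) = √(767²−410²) = 648.2 m/s; delay term = 2·51.8·648.2/(410·767) = 0.21355 s.
t = 208.5/767 + 0.21355 = 0.48539 s.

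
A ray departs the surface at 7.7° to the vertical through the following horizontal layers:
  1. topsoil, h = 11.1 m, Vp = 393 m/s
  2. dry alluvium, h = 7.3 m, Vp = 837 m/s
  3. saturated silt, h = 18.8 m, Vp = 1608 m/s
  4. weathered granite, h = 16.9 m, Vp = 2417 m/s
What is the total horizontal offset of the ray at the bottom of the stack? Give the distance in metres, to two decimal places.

40.58 m

Apply Snell's law at each interface; in layer i the horizontal offset is hᵢ·tan θᵢ.
Layer 1: θ = 7.70°; offset = 11.1·tan 7.70° = 1.5008 m.
Layer 2: sin θ = 837·sin 7.7°/393 = 0.2854, θ = 16.58°; offset = 7.3·tan 16.58° = 2.1735 m.
Layer 3: sin θ = 1608·sin 7.7°/393 = 0.5482, θ = 33.24°; offset = 18.8·tan 33.24° = 12.3234 m.
Layer 4: sin θ = 2417·sin 7.7°/393 = 0.8240, θ = 55.49°; offset = 16.9·tan 55.49° = 24.5809 m.
Summing the layer offsets gives 40.5786 m.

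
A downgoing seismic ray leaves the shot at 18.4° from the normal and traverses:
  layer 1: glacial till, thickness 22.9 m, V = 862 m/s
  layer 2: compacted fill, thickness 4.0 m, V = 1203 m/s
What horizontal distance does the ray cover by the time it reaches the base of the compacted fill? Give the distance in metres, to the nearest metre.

10 m

p = sin θ₁/V₁ = sin 18.4°/862 = 3.6618e-04 s/m is conserved through the stack.
Layer 1: θ = 18.40°; offset = 22.9·tan 18.40° = 7.618 m.
Layer 2: sin θ = p·1203 = 0.4405 → θ = 26.14°; offset = 4.0·tan 26.14° = 1.963 m.
Summing the layer offsets gives 9.581 m.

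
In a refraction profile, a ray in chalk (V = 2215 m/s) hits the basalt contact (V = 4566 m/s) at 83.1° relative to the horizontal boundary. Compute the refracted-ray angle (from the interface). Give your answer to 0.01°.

75.66°

Convert to the normal: θ₁ = 90° − 83.1° = 6.9°.
Snell's law: sin θ₂ = (V₂/V₁)·sin θ₁ = (4566/2215)·sin 6.9° = 0.2477.
θ₂ = arcsin 0.2477 = 14.34° from the normal.
From the interface: 90° − 14.34° = 75.66°.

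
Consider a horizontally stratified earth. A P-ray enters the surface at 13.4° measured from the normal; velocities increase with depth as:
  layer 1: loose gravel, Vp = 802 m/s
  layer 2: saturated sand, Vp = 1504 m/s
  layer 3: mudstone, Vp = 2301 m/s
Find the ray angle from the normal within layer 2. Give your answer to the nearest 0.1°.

Ray parameter p = sin 13.4° / 802 = 2.8896e-04 s/m.
sin θ_2 = p·V_2 = 2.8896e-04 × 1504 = 0.4346.
θ_2 = arcsin 0.4346 = 25.76°.

25.8°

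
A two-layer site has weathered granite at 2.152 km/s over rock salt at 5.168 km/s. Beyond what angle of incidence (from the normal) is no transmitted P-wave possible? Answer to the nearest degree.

Critical incidence: sin θ_c = V₁/V₂ = 2.152/5.168 = 0.4164.
θ_c = arcsin 0.4164 = 24.61°.

25°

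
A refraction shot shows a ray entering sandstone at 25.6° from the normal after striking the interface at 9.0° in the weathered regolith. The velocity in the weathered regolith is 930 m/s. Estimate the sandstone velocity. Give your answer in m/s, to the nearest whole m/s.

sin 9.0° = 0.1564; sin 25.6° = 0.4321.
V₂ = V₁·(sin θ₂/sin θ₁) = 930·(0.4321/0.1564) = 2568.74 m/s.

2569 m/s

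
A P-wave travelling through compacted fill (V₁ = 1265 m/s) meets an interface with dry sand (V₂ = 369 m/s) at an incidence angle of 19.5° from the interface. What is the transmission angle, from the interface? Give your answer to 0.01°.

74.04°

Convert to the normal: θ₁ = 90° − 19.5° = 70.5°.
Snell's law: sin θ₂ = (V₂/V₁)·sin θ₁ = (369/1265)·sin 70.5° = 0.2750.
θ₂ = sin⁻¹(0.2750) = 15.96° (from vertical).
From the interface: 90° − 15.96° = 74.04°.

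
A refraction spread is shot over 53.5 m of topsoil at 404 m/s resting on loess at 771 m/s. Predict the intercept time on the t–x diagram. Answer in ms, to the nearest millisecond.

θ_c = arcsin(V₁/V₂) = arcsin(404/771) = 31.60°; cos θ_c = 0.8517.
tᵢ = 2h·cos θ_c / V₁ = 2·53.5·0.8517 / 404 = 0.22558 s.

226 ms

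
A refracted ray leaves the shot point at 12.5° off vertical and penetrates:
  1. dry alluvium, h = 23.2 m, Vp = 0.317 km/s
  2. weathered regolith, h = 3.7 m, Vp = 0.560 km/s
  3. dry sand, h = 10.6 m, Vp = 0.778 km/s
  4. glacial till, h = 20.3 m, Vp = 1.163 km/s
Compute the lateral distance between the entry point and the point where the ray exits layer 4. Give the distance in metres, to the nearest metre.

Apply Snell's law at each interface; in layer i the horizontal offset is hᵢ·tan θᵢ.
Layer 1: θ = 12.50°; offset = 23.2·tan 12.50° = 5.143 m.
Layer 2: sin θ = 0.560·sin 12.5°/0.317 = 0.3824, θ = 22.48°; offset = 3.7·tan 22.48° = 1.531 m.
Layer 3: sin θ = 0.778·sin 12.5°/0.317 = 0.5312, θ = 32.09°; offset = 10.6·tan 32.09° = 6.646 m.
Layer 4: sin θ = 1.163·sin 12.5°/0.317 = 0.7941, θ = 52.57°; offset = 20.3·tan 52.57° = 26.520 m.
Σ offsets = 39.840 m.

40 m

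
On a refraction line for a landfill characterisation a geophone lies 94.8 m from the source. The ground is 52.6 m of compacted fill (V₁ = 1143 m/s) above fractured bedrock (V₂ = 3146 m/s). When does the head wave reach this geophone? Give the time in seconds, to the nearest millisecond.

0.116 s

t = x/V₂ + 2h·√(V₂²−V₁²)/(V₁V₂).
√(V₂²−V₁²) = √(3146²−1143²) = 2931.0 m/s; delay term = 2·52.6·2931.0/(1143·3146) = 0.08575 s.
t = 94.8/3146 + 0.08575 = 0.11588 s.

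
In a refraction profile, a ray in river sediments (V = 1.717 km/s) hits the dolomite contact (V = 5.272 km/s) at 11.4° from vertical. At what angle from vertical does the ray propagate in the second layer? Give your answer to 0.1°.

sin θ₁/V₁ = sin θ₂/V₂ ⇒ sin θ₂ = 5.272·sin 11.4°/1.717 = 5.272·0.1977/1.717 = 0.6069.
θ₂ = arcsin 0.6069 = 37.37° from the normal.

37.4°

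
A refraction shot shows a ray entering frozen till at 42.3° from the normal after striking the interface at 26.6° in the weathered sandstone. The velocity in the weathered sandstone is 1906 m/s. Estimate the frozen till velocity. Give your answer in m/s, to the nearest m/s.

2865 m/s

sin 26.6° = 0.4478; sin 42.3° = 0.6730.
V₂ = V₁·(sin θ₂/sin θ₁) = 1906·(0.6730/0.4478) = 2864.85 m/s.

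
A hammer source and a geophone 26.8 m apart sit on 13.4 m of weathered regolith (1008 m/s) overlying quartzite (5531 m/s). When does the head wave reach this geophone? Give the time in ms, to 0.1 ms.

31.0 ms

θ_c = arcsin(V₁/V₂) = arcsin(1008/5531) = 10.50°, cos θ_c = 0.9833.
Intercept time tᵢ = 2h cos θ_c / V₁ = 2·13.4·0.9833/1008 = 0.02614 s.
t = x/V₂ + tᵢ = 26.8/5531 + 0.02614 = 0.03099 s.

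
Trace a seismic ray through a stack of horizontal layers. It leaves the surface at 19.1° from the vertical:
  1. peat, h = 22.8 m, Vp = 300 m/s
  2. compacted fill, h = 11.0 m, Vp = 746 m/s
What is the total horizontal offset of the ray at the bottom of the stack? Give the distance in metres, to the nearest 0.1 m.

23.3 m

Apply Snell's law at each interface; in layer i the horizontal offset is hᵢ·tan θᵢ.
Layer 1: θ = 19.10°; offset = 22.8·tan 19.10° = 7.895 m.
Layer 2: sin θ = 746·sin 19.1°/300 = 0.8137, θ = 54.46°; offset = 11.0·tan 54.46° = 15.397 m.
Summing the layer offsets gives 23.292 m.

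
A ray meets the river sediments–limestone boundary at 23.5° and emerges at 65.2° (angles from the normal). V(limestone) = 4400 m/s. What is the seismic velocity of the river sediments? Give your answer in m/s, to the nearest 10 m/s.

1930 m/s

Snell's law: sin 23.5°/V₁ = sin 65.2°/V₂.
V₁ = V₂·sin 23.5°/sin 65.2° = 4400 × 0.4393 = 1932.74 m/s.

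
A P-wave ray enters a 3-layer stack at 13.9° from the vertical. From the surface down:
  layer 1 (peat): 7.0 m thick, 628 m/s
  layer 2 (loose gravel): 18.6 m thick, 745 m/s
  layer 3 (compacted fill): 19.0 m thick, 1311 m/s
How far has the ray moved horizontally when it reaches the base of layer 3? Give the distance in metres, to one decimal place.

Ray parameter p = sin 13.9° / 628 m/s = 3.8253e-04 s/m.
Layer 1: θ = 13.90°; offset = 7.0·tan 13.90° = 1.732 m.
Layer 2: sin θ = p·745 = 0.2850 → θ = 16.56°; offset = 18.6·tan 16.56° = 5.530 m.
Layer 3: sin θ = p·1311 = 0.5015 → θ = 30.10°; offset = 19.0·tan 30.10° = 11.013 m.
Summing the layer offsets gives 18.276 m.

18.3 m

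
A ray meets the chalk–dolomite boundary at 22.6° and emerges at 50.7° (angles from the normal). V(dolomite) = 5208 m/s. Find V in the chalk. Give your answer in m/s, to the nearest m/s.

sin 22.6° = 0.3843; sin 50.7° = 0.7738.
V₁ = V₂·(sin θ₁/sin θ₂) = 5208·(0.3843/0.7738) = 2586.34 m/s.

2586 m/s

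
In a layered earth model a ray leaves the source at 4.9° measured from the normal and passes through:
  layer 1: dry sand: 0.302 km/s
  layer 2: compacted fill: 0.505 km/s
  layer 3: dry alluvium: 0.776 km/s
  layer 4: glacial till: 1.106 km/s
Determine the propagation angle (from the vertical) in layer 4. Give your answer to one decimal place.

Ray parameter p = sin 4.9° / 0.302 = 2.8284e-01 s/km.
sin θ_4 = p·V_4 = 2.8284e-01 × 1.106 = 0.3128.
θ_4 = 18.23° from the vertical.

18.2°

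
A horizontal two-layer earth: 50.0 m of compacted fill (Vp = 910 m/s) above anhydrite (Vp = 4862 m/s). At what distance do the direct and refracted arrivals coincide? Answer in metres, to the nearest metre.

θ_c = arcsin(910/4862) = 10.79°, so cos θ_c = 0.9823 and tᵢ = 2h cos θ_c/V₁ = 0.1079 s.
At crossover x/V₁ = x/V₂ + tᵢ ⇒ x = tᵢ/(1/V₁ − 1/V₂) = 0.10795/(1.0989e-03 − 2.0568e-04) = 120.85 m.

121 m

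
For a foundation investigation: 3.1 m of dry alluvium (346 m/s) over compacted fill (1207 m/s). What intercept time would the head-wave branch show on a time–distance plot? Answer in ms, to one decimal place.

tᵢ = 2h·√(V₂²−V₁²)/(V₁V₂).
√(V₂²−V₁²) = √(1207²−346²) = 1156.3 m/s.
tᵢ = 2·3.1·1156.3/(346·1207) = 0.01717 s.

17.2 ms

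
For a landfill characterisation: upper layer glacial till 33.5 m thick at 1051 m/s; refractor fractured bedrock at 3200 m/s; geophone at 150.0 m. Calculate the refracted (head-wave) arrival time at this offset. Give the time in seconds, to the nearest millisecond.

θ_c = arcsin(V₁/V₂) = arcsin(1051/3200) = 19.17°, cos θ_c = 0.9445.
Intercept time tᵢ = 2h cos θ_c / V₁ = 2·33.5·0.9445/1051 = 0.06021 s.
t = x/V₂ + tᵢ = 150.0/3200 + 0.06021 = 0.10709 s.

0.107 s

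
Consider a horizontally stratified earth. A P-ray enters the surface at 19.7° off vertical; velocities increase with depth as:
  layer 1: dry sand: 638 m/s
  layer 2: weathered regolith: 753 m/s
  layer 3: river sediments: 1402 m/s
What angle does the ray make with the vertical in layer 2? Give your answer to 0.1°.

23.4°

Ray parameter p = sin 19.7° / 638 = 5.2836e-04 s/m.
sin θ_2 = p·V_2 = 5.2836e-04 × 753 = 0.3979.
θ_2 = 23.44° from the vertical.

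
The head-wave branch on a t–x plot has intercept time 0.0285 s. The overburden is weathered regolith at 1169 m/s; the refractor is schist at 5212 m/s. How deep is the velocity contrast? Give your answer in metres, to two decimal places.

17.09 m

h = tᵢ·V₁·V₂ / (2·√(V₂²−V₁²)).
√(V₂²−V₁²) = √(5212² − 1169²) = 5079.2 m/s.
h = 0.0285 s × 1169 × 5212 / (2 × 5079.2) = 17.09 m.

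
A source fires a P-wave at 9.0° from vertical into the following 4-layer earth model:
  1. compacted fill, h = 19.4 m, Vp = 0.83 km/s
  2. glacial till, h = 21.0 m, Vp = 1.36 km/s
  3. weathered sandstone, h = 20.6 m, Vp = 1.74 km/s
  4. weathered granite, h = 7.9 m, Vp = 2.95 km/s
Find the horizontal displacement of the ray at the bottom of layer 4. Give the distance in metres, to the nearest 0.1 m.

p = sin θ₁/V₁ = sin 9.0°/0.83 = 1.8848e-01 s/km is conserved through the stack.
Layer 1: θ = 9.00°; offset = 19.4·tan 9.00° = 3.073 m.
Layer 2: sin θ = p·1.36 = 0.2563 → θ = 14.85°; offset = 21.0·tan 14.85° = 5.569 m.
Layer 3: sin θ = p·1.74 = 0.3279 → θ = 19.14°; offset = 20.6·tan 19.14° = 7.151 m.
Layer 4: sin θ = p·2.95 = 0.5560 → θ = 33.78°; offset = 7.9·tan 33.78° = 5.285 m.
Summing the layer offsets gives 21.077 m.

21.1 m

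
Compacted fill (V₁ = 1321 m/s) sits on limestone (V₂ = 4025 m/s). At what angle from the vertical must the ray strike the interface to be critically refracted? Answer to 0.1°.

At critical incidence the refracted ray runs along the interface (θ₂ = 90°), so sin θ_c = V₁/V₂.
θ_c = arcsin(1321/4025) = arcsin 0.3282 = 19.16°.

19.2°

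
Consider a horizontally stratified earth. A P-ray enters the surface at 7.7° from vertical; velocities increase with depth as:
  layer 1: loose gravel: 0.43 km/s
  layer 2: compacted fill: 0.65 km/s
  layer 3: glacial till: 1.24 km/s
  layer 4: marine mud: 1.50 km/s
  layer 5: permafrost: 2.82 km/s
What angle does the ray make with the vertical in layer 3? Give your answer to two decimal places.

Ray parameter p = sin 7.7° / 0.43 = 3.1160e-01 s/km.
sin θ_3 = p·V_3 = 3.1160e-01 × 1.24 = 0.3864.
θ_3 = 22.73° from the vertical.

22.73°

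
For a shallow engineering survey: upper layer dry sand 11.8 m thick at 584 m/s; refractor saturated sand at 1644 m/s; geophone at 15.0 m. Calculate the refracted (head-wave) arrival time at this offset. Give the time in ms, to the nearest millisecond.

θ_c = arcsin(V₁/V₂) = arcsin(584/1644) = 20.81°, cos θ_c = 0.9348.
Intercept time tᵢ = 2h cos θ_c / V₁ = 2·11.8·0.9348/584 = 0.03778 s.
t = x/V₂ + tᵢ = 15.0/1644 + 0.03778 = 0.04690 s.

47 ms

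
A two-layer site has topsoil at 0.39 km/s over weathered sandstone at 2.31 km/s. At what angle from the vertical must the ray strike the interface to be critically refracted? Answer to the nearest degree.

Critical incidence: sin θ_c = V₁/V₂ = 0.39/2.31 = 0.1688.
θ_c = arcsin 0.1688 = 9.72°.

10°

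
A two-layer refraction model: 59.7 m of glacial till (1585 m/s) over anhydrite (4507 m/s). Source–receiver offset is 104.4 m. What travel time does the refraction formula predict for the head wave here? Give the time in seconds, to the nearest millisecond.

θ_c = arcsin(V₁/V₂) = arcsin(1585/4507) = 20.59°, cos θ_c = 0.9361.
Intercept time tᵢ = 2h cos θ_c / V₁ = 2·59.7·0.9361/1585 = 0.07052 s.
t = x/V₂ + tᵢ = 104.4/4507 + 0.07052 = 0.09368 s.

0.094 s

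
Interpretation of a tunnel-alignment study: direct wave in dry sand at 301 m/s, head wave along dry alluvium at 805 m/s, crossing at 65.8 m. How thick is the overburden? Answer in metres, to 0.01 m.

22.21 m

h = (x_cross/2)·√((V₂−V₁)/(V₂+V₁)).
(V₂−V₁)/(V₂+V₁) = (805−301)/(805+301) = 0.4557; √ = 0.6751.
h = (65.8/2)·0.6751 = 22.21 m.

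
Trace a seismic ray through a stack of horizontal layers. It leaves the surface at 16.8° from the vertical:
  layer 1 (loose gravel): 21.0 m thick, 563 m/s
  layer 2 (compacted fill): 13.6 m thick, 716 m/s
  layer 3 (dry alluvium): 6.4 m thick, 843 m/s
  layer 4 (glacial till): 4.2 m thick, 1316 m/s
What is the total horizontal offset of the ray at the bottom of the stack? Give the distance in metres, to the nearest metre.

19 m

Ray parameter p = sin 16.8° / 563 m/s = 5.1338e-04 s/m.
Layer 1: θ = 16.80°; offset = 21.0·tan 16.80° = 6.340 m.
Layer 2: sin θ = p·716 = 0.3676 → θ = 21.57°; offset = 13.6·tan 21.57° = 5.375 m.
Layer 3: sin θ = p·843 = 0.4328 → θ = 25.64°; offset = 6.4·tan 25.64° = 3.072 m.
Layer 4: sin θ = p·1316 = 0.6756 → θ = 42.50°; offset = 4.2·tan 42.50° = 3.849 m.
Summing the layer offsets gives 18.637 m.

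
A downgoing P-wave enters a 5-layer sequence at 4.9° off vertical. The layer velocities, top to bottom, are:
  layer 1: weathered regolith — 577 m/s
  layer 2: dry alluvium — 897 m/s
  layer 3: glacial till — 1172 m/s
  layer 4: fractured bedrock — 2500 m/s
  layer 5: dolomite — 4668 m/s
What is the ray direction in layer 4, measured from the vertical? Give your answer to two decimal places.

21.72°

Snell's law across each interface conserves sin θ / V, so sin θ_4 = V_4·sin θ₁/V₁.
sin θ_4 = 2500 × sin 4.9° / 577 = 0.3701.
θ_4 = 21.72° from the vertical.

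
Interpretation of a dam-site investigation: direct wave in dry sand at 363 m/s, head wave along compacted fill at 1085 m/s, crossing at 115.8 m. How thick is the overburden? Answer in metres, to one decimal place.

h = (x_cross/2)·√((V₂−V₁)/(V₂+V₁)).
(V₂−V₁)/(V₂+V₁) = (1085−363)/(1085+363) = 0.4986; √ = 0.7061.
h = (115.8/2)·0.7061 = 40.88 m.

40.9 m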